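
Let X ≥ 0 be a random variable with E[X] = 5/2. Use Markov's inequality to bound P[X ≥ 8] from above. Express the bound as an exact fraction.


μ = E[X] = 5/2, a = 8.
Markov: P[X ≥ 8] ≤ μ/a = (5/2)/8 = 5/16.
Numerically: ≈ 0.312.
(Since a = 8 > μ = 2.500, the bound 5/16 is < 1 and informative.)

P[X ≥ 8] ≤ 5/16 ≈ 0.312.


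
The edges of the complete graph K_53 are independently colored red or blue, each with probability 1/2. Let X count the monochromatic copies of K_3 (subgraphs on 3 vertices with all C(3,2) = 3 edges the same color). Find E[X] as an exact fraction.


Let X = Σ_S X_S over the C(53, 3) = 23426 subsets S of size 3, where X_S = 1 if the K_3 on S is monochromatic.
For a fixed S, the K_3 on S has C(3, 2) = 3 edges. P[all 3 edges red] = (1/2)^3, and likewise for blue, so P[monochromatic] = 2·(1/2)^3 = 2^{1 − 3} = 1/4.
By linearity: E[X] = C(53, 3) · 2^{1 − 3} = 23426 · 1/4 = 11713/2.
Numerically: E[X] ≈ 5856.500.

E[X] = C(53,3)·2^(1−C(3,2)) = 11713/2 ≈ 5856.500.


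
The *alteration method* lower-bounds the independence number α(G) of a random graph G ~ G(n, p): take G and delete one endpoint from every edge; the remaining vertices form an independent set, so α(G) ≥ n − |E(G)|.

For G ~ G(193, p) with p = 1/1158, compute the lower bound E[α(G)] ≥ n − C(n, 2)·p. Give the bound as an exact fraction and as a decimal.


E[|E(G)|] = C(193, 2)·p = 18528 · (1/1158) = 16.
E[α(G)] ≥ n − E[|E(G)|] = 193 − 16 = 177.
Numerically: ≈ 177.000000.
(This is only a lower bound; the true E[α(G)] may be larger.)

E[α(G)] ≥ 177 ≈ 177.000000.


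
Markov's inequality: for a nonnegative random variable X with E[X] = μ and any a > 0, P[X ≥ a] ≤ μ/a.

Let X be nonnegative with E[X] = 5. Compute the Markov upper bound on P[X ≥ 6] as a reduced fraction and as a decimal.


μ = E[X] = 5, a = 6.
Markov: P[X ≥ 6] ≤ μ/a = (5)/6 = 5/6.
Numerically: ≈ 0.833.
(Since a = 6 > μ = 5.000, the bound 5/6 is < 1 and informative.)

P[X ≥ 6] ≤ 5/6 ≈ 0.833.


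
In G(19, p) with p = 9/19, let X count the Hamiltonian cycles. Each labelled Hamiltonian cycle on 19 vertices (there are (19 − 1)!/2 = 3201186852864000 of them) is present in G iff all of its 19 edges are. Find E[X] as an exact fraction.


K_19 has (19 − 1)!/2 = 3201186852864000 labelled Hamiltonian cycles.
For each such Hamiltonian cycle H, let X_H = 1 if all 19 edges of H are present in G. Then P[X_H = 1] = p^{19} = (9/19)^{19} = 1350851717672992089/1978419655660313589123979.
By linearity of expectation: E[X] = Σ_H E[X_H] = 3201186852864000 · p^{19} = 3201186852864000 · 1350851717672992089/1978419655660313589123979 = 4324328758783534194876278992896000/1978419655660313589123979.
Numerically: E[X] ≈ 2.19e+09.

E[X] = 3201186852864000 · (9/19)^{19} = 4324328758783534194876278992896000/1978419655660313589123979 ≈ 2.19e+09.


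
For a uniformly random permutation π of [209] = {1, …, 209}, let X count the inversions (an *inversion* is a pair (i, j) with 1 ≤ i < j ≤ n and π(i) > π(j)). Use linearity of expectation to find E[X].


Write X = Σ X_I over the C(209, 2) = 21736 pairs i < j, with X_I the indicator of one inversion.
There are 21736 indicators.
For each fixed pair i < j, the values π(i) and π(j) are two distinct elements of {1, …, 209} in uniformly random order; by symmetry P[π(i) > π(j)] = 1/2.
By linearity: E[X] = 21736 · (1/2) = C(209, 2) · (1/2) = 21736/2 = 10868 ≈ 10868.000.

E[X] = 10868 = 10868.000.


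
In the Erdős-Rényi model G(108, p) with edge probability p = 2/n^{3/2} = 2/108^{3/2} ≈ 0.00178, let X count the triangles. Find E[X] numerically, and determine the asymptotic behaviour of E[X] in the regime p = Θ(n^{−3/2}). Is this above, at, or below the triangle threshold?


Number of potential triangles: C(108, 3) = 204156.
Each occurs with probability p³ ≈ (0.00178)³ ≈ 5.65826e-09.
By linearity: E[X] = C(108, 3)·p³ ≈ 204156 · 5.65826e-09 ≈ 0.001.
Since α = 3/2 > 1, p = c/n^{3/2} = o(1/n) is below the triangle threshold p ~ 1/n. Asymptotically E[X] ~ (c³/6)·n^{3(1−α)} = (2³/6)·n^{-1.5} → 0, so by Markov's inequality G has no triangles w.h.p.

E[X] ≈ 0.001; in regime p = Θ(1/n^{3/2}) E[X] tends to 0 (below the triangle threshold p ~ 1/n).


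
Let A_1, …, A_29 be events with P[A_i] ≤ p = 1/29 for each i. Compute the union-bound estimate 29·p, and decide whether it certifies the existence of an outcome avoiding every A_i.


Union bound: P[∪_{i=1}^{29} A_i] ≤ Σ_i P[A_i] ≤ 29·p = 29·(1/29) = 1.
Numerically: 1 ≈ 1.000.
Is 1 < 1? NO.
Since the bound 1 is ≥ 1, the union bound is uninformative here; it does NOT by itself certify existence.

29·p = 1 ≈ 1.000; existence NOT certified by the union bound.


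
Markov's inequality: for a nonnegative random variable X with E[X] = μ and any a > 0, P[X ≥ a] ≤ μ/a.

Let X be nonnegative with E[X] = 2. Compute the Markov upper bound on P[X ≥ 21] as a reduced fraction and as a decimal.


μ = E[X] = 2, a = 21.
Markov: P[X ≥ 21] ≤ μ/a = (2)/21 = 2/21.
Numerically: ≈ 0.095238.
(Since a = 21 > μ = 2.000000, the bound 2/21 is < 1 and informative.)

P[X ≥ 21] ≤ 2/21 ≈ 0.095238.


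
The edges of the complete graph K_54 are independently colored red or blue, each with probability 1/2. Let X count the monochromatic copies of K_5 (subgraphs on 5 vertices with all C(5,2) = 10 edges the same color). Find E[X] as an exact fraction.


Let X = Σ_S X_S over the C(54, 5) = 3162510 subsets S of size 5, where X_S = 1 if the K_5 on S is monochromatic.
For a fixed S, the K_5 on S has C(5, 2) = 10 edges. P[all 10 edges red] = (1/2)^10, and likewise for blue, so P[monochromatic] = 2·(1/2)^10 = 2^{1 − 10} = 1/512.
Summing: E[X] = C(54, 5) · 2^{1 − 10} = 3162510 · 1/512 = 1581255/256.
Numerically: E[X] ≈ 6176.777344.

E[X] = C(54,5)·2^(1−C(5,2)) = 1581255/256 ≈ 6176.777344.


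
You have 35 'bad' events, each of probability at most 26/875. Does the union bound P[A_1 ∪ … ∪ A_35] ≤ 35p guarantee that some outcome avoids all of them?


Union bound: P[∪_{i=1}^{35} A_i] ≤ Σ_i P[A_i] ≤ 35·p = 35·(26/875) = 26/25.
Numerically: 26/25 ≈ 1.040000.
Is 26/25 < 1? NO.
Since the bound 26/25 is ≥ 1, the union bound is uninformative here; it does NOT by itself certify existence.

35·p = 26/25 ≈ 1.040000; existence NOT certified by the union bound.


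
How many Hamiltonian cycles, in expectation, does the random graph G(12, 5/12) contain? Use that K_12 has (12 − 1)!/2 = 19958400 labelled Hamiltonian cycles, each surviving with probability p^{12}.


K_12 has (12 − 1)!/2 = 19958400 labelled Hamiltonian cycles.
For each such Hamiltonian cycle H, let X_H = 1 if all 12 edges of H are present in G. Then P[X_H = 1] = p^{12} = (5/12)^{12} = 244140625/8916100448256.
By linearity of expectation: E[X] = Σ_H E[X_H] = 19958400 · p^{12} = 19958400 · 244140625/8916100448256 = 469970703125/859963392.
Numerically: E[X] ≈ 546.5.

E[X] = 19958400 · (5/12)^{12} = 469970703125/859963392 ≈ 546.5.


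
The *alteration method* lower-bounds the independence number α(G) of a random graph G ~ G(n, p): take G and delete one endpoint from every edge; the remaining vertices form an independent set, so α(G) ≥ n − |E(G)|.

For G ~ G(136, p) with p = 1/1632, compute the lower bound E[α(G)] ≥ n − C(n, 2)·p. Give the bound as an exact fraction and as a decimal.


E[|E(G)|] = C(136, 2)·p = 9180 · (1/1632) = 45/8.
E[α(G)] ≥ n − E[|E(G)|] = 136 − 45/8 = 1043/8.
Numerically: ≈ 130.3750.
(This is only a lower bound; the true E[α(G)] may be larger.)

E[α(G)] ≥ 1043/8 ≈ 130.3750.


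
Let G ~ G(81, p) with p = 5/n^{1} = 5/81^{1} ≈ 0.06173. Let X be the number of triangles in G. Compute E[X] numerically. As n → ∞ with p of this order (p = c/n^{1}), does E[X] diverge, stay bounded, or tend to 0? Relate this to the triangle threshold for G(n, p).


Number of potential triangles: C(81, 3) = 85320.
Each occurs with probability p³ ≈ (0.06173)³ ≈ 2.352096e-04.
By linearity: E[X] = C(81, 3)·p³ ≈ 85320 · 2.352096e-04 ≈ 20.0681.
Here α = 1, so p = 5/n is exactly at the triangle threshold p ~ 1/n. Asymptotically E[X] → c³/6 = 5³/6 = 125/6 ≈ 20.8333, a bounded constant. In this regime the triangle count is asymptotically Poisson(c³/6).

E[X] ≈ 20.0681; in regime p = Θ(1/n^{1}) E[X] stays bounded (at the triangle threshold p ~ 1/n).


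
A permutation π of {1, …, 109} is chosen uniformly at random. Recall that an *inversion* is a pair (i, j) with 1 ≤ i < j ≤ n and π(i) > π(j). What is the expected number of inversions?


Write X = Σ X_I over the C(109, 2) = 5886 pairs i < j, with X_I the indicator of one inversion.
There are 5886 indicators.
For each fixed pair i < j, the values π(i) and π(j) are two distinct elements of {1, …, 109} in uniformly random order; by symmetry P[π(i) > π(j)] = 1/2.
By linearity: E[X] = 5886 · (1/2) = C(109, 2) · (1/2) = 5886/2 = 2943 ≈ 2943.00000.

E[X] = 2943 = 2943.00000.


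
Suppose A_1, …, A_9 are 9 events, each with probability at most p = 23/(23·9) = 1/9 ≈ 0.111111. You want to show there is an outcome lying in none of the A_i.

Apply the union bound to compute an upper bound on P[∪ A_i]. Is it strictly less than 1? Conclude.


Union bound: P[∪_{i=1}^{9} A_i] ≤ Σ_i P[A_i] ≤ 9·p = 9·(1/9) = 1.
Numerically: 1 ≈ 1.000000.
Is 1 < 1? NO.
Since the bound 1 is ≥ 1, the union bound is uninformative here; it does NOT by itself certify existence.

9·p = 1 ≈ 1.000000; existence NOT certified by the union bound.


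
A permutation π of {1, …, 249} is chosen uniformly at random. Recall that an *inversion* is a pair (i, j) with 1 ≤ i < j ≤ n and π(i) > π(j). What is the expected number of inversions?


Write X = Σ X_I over the C(249, 2) = 30876 pairs i < j, with X_I the indicator of one inversion.
There are 30876 indicators.
For each fixed pair i < j, the values π(i) and π(j) are two distinct elements of {1, …, 249} in uniformly random order; by symmetry P[π(i) > π(j)] = 1/2.
By linearity: E[X] = 30876 · (1/2) = C(249, 2) · (1/2) = 30876/2 = 15438 ≈ 15438.000000.

E[X] = 15438 = 15438.000000.


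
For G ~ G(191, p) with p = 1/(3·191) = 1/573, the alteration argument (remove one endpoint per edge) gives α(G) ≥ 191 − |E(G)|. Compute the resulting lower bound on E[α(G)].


E[|E(G)|] = C(191, 2)·p = 18145 · (1/573) = 95/3.
E[α(G)] ≥ n − E[|E(G)|] = 191 − 95/3 = 478/3.
Numerically: ≈ 159.333333.
(This is only a lower bound; the true E[α(G)] may be larger.)

E[α(G)] ≥ 478/3 ≈ 159.333333.


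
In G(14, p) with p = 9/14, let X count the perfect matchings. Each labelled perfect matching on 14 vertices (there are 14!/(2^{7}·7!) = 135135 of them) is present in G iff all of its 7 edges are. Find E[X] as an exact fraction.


K_14 has 14!/(2^{7}·7!) = 135135 labelled perfect matchings.
For each such perfect matching H, let X_H = 1 if all 7 edges of H are present in G. Then P[X_H = 1] = p^{7} = (9/14)^{7} = 4782969/105413504.
By linearity: E[X] = Σ_H E[X_H] = 135135 · p^{7} = 135135 · 4782969/105413504 = 92335216545/15059072.
Numerically: E[X] ≈ 6131.53.

E[X] = 135135 · (9/14)^{7} = 92335216545/15059072 ≈ 6131.53.


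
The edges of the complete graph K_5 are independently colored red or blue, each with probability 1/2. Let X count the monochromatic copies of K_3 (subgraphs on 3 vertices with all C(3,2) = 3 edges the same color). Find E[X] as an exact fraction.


Let X = Σ_S X_S over the C(5, 3) = 10 subsets S of size 3, where X_S = 1 if the K_3 on S is monochromatic.
For a fixed S, the K_3 on S has C(3, 2) = 3 edges. P[all 3 edges red] = (1/2)^3, and likewise for blue, so P[monochromatic] = 2·(1/2)^3 = 2^{1 − 3} = 1/4.
Summing: E[X] = C(5, 3) · 2^{1 − 3} = 10 · 1/4 = 5/2.
Numerically: E[X] ≈ 2.5000.

E[X] = C(5,3)·2^(1−C(3,2)) = 5/2 ≈ 2.5000.


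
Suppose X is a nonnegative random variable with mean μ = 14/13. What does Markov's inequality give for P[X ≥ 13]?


μ = E[X] = 14/13, a = 13.
Markov: P[X ≥ 13] ≤ μ/a = (14/13)/13 = 14/169.
Numerically: ≈ 0.0828.
(Since a = 13 > μ = 1.0769, the bound 14/169 is < 1 and informative.)

P[X ≥ 13] ≤ 14/169 ≈ 0.0828.


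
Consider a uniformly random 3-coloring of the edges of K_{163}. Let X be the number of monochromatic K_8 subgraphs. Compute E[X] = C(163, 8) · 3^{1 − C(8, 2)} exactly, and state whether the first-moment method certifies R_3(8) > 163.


E[X] = C(163, 8) · 3^{1 − 28} = 10380216608892 · 3^{−27} = 10380216608892/7625597484987.
As a reduced fraction: E[X] = 128150822332/94143178827 ≈ 1.3612.
Is E[X] < 1? NO.
Since E[X] ≥ 1, the first-moment bound is inconclusive at n = 163; it does NOT by itself certify R_3(8) > 163.

E[X] = 128150822332/94143178827 ≈ 1.3612; E[X] ≥ 1; first-moment method inconclusive here.


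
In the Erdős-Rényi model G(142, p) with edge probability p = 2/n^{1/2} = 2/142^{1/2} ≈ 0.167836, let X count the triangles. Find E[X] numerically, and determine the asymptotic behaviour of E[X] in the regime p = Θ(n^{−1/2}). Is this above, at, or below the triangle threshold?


Number of potential triangles: C(142, 3) = 467180.
Each occurs with probability p³ ≈ (0.167836)³ ≈ 4.72778230e-03.
By linearity: E[X] = C(142, 3)·p³ ≈ 467180 · 4.72778230e-03 ≈ 2208.725335.
Since α = 1/2 < 1, p = c/n^{1/2} ≫ 1/n is above the triangle threshold p ~ 1/n. Asymptotically E[X] ~ (c³/6)·n^{3(1−α)} = (2³/6)·n^{1.5} → ∞; triangles are abundant w.h.p.

E[X] ≈ 2208.725335; in regime p = Θ(1/n^{1/2}) E[X] diverges (above the triangle threshold p ~ 1/n).


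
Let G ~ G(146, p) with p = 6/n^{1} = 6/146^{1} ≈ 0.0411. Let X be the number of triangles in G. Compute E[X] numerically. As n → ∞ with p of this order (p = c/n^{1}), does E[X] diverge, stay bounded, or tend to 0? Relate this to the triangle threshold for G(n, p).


Number of potential triangles: C(146, 3) = 508080.
Each occurs with probability p³ ≈ (0.0411)³ ≈ 6.94057e-05.
By linearity: E[X] = C(146, 3)·p³ ≈ 508080 · 6.94057e-05 ≈ 35.264.
Here α = 1, so p = 6/n is exactly at the triangle threshold p ~ 1/n. Asymptotically E[X] → c³/6 = 6³/6 = 36 ≈ 36.000, a bounded constant. In this regime the triangle count is asymptotically Poisson(c³/6).

E[X] ≈ 35.264; in regime p = Θ(1/n^{1}) E[X] stays bounded (at the triangle threshold p ~ 1/n).


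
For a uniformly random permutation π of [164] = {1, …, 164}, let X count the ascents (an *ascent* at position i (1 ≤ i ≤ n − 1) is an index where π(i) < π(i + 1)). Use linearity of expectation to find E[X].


Write X = Σ X_I over i = 1, …, 163, with X_I the indicator of one ascent.
There are 163 indicators.
For each fixed i, the pair (π(i), π(i+1)) is a uniformly random ordered pair of distinct values from {1, …, 164}; by symmetry P[π(i) < π(i+1)] = 1/2.
By linearity: E[X] = 163 · (1/2) = (164 − 1) · (1/2) = 163/2 ≈ 81.5000.

E[X] = 163/2 = 81.5000.


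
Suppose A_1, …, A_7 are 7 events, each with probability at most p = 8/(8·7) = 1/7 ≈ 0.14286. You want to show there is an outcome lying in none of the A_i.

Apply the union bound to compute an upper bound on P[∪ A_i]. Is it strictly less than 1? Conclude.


Union bound: P[∪_{i=1}^{7} A_i] ≤ Σ_i P[A_i] ≤ 7·p = 7·(1/7) = 1.
Numerically: 1 ≈ 1.00000.
Is 1 < 1? NO.
Since the bound 1 is ≥ 1, the union bound is uninformative here; it does NOT by itself certify existence.

7·p = 1 ≈ 1.00000; existence NOT certified by the union bound.


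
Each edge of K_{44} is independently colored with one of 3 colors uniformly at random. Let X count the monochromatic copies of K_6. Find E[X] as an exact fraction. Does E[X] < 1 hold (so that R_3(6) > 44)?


E[X] = C(44, 6) · 3^{1 − 15} = 7059052 · 3^{−14} = 7059052/4782969.
As a reduced fraction: E[X] = 7059052/4782969 ≈ 1.4759.
Is E[X] < 1? NO.
Since E[X] ≥ 1, the first-moment bound is inconclusive at n = 44; it does NOT by itself certify R_3(6) > 44.

E[X] = 7059052/4782969 ≈ 1.4759; E[X] ≥ 1; first-moment method inconclusive here.


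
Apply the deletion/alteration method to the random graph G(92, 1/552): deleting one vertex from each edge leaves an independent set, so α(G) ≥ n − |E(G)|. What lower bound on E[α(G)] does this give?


E[|E(G)|] = C(92, 2)·p = 4186 · (1/552) = 91/12.
E[α(G)] ≥ n − E[|E(G)|] = 92 − 91/12 = 1013/12.
Numerically: ≈ 84.41667.
(This is only a lower bound; the true E[α(G)] may be larger.)

E[α(G)] ≥ 1013/12 ≈ 84.41667.


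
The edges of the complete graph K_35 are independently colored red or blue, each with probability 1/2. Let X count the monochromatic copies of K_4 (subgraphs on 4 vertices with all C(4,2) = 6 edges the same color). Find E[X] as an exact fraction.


Let X = Σ_S X_S over the C(35, 4) = 52360 subsets S of size 4, where X_S = 1 if the K_4 on S is monochromatic.
For a fixed S, the K_4 on S has C(4, 2) = 6 edges. P[all 6 edges red] = (1/2)^6, and likewise for blue, so P[monochromatic] = 2·(1/2)^6 = 2^{1 − 6} = 1/32.
Summing: E[X] = C(35, 4) · 2^{1 − 6} = 52360 · 1/32 = 6545/4.
Numerically: E[X] ≈ 1636.250000.

E[X] = C(35,4)·2^(1−C(4,2)) = 6545/4 ≈ 1636.250000.


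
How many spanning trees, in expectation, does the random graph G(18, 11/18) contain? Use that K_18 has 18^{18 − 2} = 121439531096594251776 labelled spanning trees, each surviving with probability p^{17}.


K_18 has 18^{18 − 2} = 121439531096594251776 labelled spanning trees.
For each such spanning tree H, let X_H = 1 if all 17 edges of H are present in G. Then P[X_H = 1] = p^{17} = (11/18)^{17} = 505447028499293771/2185911559738696531968.
Summing the indicators: E[X] = Σ_H E[X_H] = 121439531096594251776 · p^{17} = 121439531096594251776 · 505447028499293771/2185911559738696531968 = 505447028499293771/18.
Numerically: E[X] ≈ 2.808e+16.

E[X] = 121439531096594251776 · (11/18)^{17} = 505447028499293771/18 ≈ 2.808e+16.


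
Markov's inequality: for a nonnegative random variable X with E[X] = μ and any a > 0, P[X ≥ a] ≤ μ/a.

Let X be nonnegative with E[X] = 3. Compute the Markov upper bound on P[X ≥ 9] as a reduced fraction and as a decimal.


μ = E[X] = 3, a = 9.
Markov: P[X ≥ 9] ≤ μ/a = (3)/9 = 1/3.
Numerically: ≈ 0.3333.
(Since a = 9 > μ = 3.0000, the bound 1/3 is < 1 and informative.)

P[X ≥ 9] ≤ 1/3 ≈ 0.3333.


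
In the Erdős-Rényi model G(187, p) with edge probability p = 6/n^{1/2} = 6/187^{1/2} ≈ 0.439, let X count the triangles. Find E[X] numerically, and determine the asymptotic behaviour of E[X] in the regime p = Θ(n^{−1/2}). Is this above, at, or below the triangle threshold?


Number of potential triangles: C(187, 3) = 1072445.
Each occurs with probability p³ ≈ (0.439)³ ≈ 8.44678e-02.
By linearity: E[X] = C(187, 3)·p³ ≈ 1072445 · 8.44678e-02 ≈ 90587.103.
Since α = 1/2 < 1, p = c/n^{1/2} ≫ 1/n is above the triangle threshold p ~ 1/n. Asymptotically E[X] ~ (c³/6)·n^{3(1−α)} = (6³/6)·n^{1.5} → ∞; triangles are abundant w.h.p.

E[X] ≈ 90587.103; in regime p = Θ(1/n^{1/2}) E[X] diverges (above the triangle threshold p ~ 1/n).


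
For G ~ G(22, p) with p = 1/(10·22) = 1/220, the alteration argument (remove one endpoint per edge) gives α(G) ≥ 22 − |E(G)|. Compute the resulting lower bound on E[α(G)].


E[|E(G)|] = C(22, 2)·p = 231 · (1/220) = 21/20.
E[α(G)] ≥ n − E[|E(G)|] = 22 − 21/20 = 419/20.
Numerically: ≈ 20.9500.
(This is only a lower bound; the true E[α(G)] may be larger.)

E[α(G)] ≥ 419/20 ≈ 20.9500.


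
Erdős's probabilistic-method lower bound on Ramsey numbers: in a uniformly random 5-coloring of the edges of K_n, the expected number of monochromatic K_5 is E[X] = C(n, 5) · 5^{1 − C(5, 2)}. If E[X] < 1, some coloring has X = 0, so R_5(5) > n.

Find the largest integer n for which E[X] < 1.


We need C(n, 5) · 5^{1 − 10} < 1, i.e. C(n, 5) < 5^{10 − 1} = 1953125.
Check values of n near the boundary:
  n = 48: C(48, 5) = 1712304; 1712304 < 1953125? YES
  n = 49: C(49, 5) = 1906884; 1906884 < 1953125? YES
  n = 50: C(50, 5) = 2118760; 2118760 < 1953125? NO
  n = 51: C(51, 5) = 2349060; 2349060 < 1953125? NO
  n = 52: C(52, 5) = 2598960; 2598960 < 1953125? NO
The largest n with C(n, 5) < 1953125 is n = 49 (where E[X] = 1906884/1953125 ≈ 0.9763). Hence R_5(5) > 49, i.e. R_5(5) ≥ 50.

Largest n = 49; hence R_5(5) > 49.


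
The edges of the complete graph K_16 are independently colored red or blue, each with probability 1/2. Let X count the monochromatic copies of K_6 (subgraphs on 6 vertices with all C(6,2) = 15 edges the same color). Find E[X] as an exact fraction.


Let X = Σ_S X_S over the C(16, 6) = 8008 subsets S of size 6, where X_S = 1 if the K_6 on S is monochromatic.
For a fixed S, the K_6 on S has C(6, 2) = 15 edges. P[all 15 edges red] = (1/2)^15, and likewise for blue, so P[monochromatic] = 2·(1/2)^15 = 2^{1 − 15} = 1/16384.
Summing: E[X] = C(16, 6) · 2^{1 − 15} = 8008 · 1/16384 = 1001/2048.
Numerically: E[X] ≈ 0.489.

E[X] = C(16,6)·2^(1−C(6,2)) = 1001/2048 ≈ 0.489.


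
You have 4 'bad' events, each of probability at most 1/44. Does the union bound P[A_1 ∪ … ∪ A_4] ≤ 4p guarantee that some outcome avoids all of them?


Union bound: P[∪_{i=1}^{4} A_i] ≤ Σ_i P[A_i] ≤ 4·p = 4·(1/44) = 1/11.
Numerically: 1/11 ≈ 0.0909091.
Is 1/11 < 1? YES.
Since P[∪ A_i] ≤ 1/11 < 1, the complement has P[∩ A_i^c] ≥ 1 − 1/11 = 10/11 > 0, so some outcome avoids every A_i.

4·p = 1/11 ≈ 0.0909091; existence CERTIFIED by the union bound.


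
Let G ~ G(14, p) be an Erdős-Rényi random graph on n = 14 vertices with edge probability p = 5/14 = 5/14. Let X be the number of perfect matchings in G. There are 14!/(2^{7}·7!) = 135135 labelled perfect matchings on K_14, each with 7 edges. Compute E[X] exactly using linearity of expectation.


K_14 has 14!/(2^{7}·7!) = 135135 labelled perfect matchings.
For each such perfect matching H, let X_H = 1 if all 7 edges of H are present in G. Then P[X_H = 1] = p^{7} = (5/14)^{7} = 78125/105413504.
By linearity: E[X] = Σ_H E[X_H] = 135135 · p^{7} = 135135 · 78125/105413504 = 1508203125/15059072.
Numerically: E[X] ≈ 100.

E[X] = 135135 · (5/14)^{7} = 1508203125/15059072 ≈ 100.


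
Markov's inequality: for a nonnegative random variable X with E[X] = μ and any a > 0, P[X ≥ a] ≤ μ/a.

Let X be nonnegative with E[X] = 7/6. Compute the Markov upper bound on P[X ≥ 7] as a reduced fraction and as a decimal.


μ = E[X] = 7/6, a = 7.
Markov: P[X ≥ 7] ≤ μ/a = (7/6)/7 = 1/6.
Numerically: ≈ 0.167.
(Since a = 7 > μ = 1.167, the bound 1/6 is < 1 and informative.)

P[X ≥ 7] ≤ 1/6 ≈ 0.167.


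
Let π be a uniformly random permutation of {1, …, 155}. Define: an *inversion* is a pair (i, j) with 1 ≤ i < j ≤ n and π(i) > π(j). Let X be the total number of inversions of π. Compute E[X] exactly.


Write X = Σ X_I over the C(155, 2) = 11935 pairs i < j, with X_I the indicator of one inversion.
There are 11935 indicators.
For each fixed pair i < j, the values π(i) and π(j) are two distinct elements of {1, …, 155} in uniformly random order; by symmetry P[π(i) > π(j)] = 1/2.
By linearity: E[X] = 11935 · (1/2) = C(155, 2) · (1/2) = 11935/2 = 11935/2 ≈ 5967.500000.

E[X] = 11935/2 = 5967.500000.


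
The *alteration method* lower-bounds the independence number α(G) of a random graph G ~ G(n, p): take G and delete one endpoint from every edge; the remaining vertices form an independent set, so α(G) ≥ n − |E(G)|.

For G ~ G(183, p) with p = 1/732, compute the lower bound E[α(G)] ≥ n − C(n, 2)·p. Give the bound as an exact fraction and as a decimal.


E[|E(G)|] = C(183, 2)·p = 16653 · (1/732) = 91/4.
E[α(G)] ≥ n − E[|E(G)|] = 183 − 91/4 = 641/4.
Numerically: ≈ 160.25000.
(This is only a lower bound; the true E[α(G)] may be larger.)

E[α(G)] ≥ 641/4 ≈ 160.25000.


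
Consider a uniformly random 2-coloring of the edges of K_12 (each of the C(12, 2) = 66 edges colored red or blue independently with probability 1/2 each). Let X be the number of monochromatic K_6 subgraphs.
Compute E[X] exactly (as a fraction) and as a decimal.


Let X = Σ_S X_S over the C(12, 6) = 924 subsets S of size 6, where X_S = 1 if the K_6 on S is monochromatic.
For a fixed S, the K_6 on S has C(6, 2) = 15 edges. P[all 15 edges red] = (1/2)^15, and likewise for blue, so P[monochromatic] = 2·(1/2)^15 = 2^{1 − 15} = 1/16384.
By linearity of expectation: E[X] = C(12, 6) · 2^{1 − 15} = 924 · 1/16384 = 231/4096.
Numerically: E[X] ≈ 0.056396.

E[X] = C(12,6)·2^(1−C(6,2)) = 231/4096 ≈ 0.056396.


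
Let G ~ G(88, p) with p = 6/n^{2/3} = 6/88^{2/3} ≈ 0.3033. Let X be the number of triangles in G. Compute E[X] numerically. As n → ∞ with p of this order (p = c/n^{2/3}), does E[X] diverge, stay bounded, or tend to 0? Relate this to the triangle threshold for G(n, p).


Number of potential triangles: C(88, 3) = 109736.
Each occurs with probability p³ ≈ (0.3033)³ ≈ 2.789256e-02.
By linearity: E[X] = C(88, 3)·p³ ≈ 109736 · 2.789256e-02 ≈ 3060.8182.
Since α = 2/3 < 1, p = c/n^{2/3} ≫ 1/n is above the triangle threshold p ~ 1/n. Asymptotically E[X] ~ (c³/6)·n^{3(1−α)} = (6³/6)·n^{1} → ∞; triangles are abundant w.h.p.

E[X] ≈ 3060.8182; in regime p = Θ(1/n^{2/3}) E[X] diverges (above the triangle threshold p ~ 1/n).


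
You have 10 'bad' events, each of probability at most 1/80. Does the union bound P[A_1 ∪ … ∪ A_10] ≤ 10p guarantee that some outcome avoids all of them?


Union bound: P[∪_{i=1}^{10} A_i] ≤ Σ_i P[A_i] ≤ 10·p = 10·(1/80) = 1/8.
Numerically: 1/8 ≈ 0.125000.
Is 1/8 < 1? YES.
Since P[∪ A_i] ≤ 1/8 < 1, the complement has P[∩ A_i^c] ≥ 1 − 1/8 = 7/8 > 0, so some outcome avoids every A_i.

10·p = 1/8 ≈ 0.125000; existence CERTIFIED by the union bound.


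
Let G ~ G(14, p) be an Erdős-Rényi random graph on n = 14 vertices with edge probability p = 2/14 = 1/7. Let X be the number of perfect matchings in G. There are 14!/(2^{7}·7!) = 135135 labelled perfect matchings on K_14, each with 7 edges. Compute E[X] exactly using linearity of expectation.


K_14 has 14!/(2^{7}·7!) = 135135 labelled perfect matchings.
For each such perfect matching H, let X_H = 1 if all 7 edges of H are present in G. Then P[X_H = 1] = p^{7} = (1/7)^{7} = 1/823543.
By linearity of expectation: E[X] = Σ_H E[X_H] = 135135 · p^{7} = 135135 · 1/823543 = 19305/117649.
Numerically: E[X] ≈ 0.1641.

E[X] = 135135 · (1/7)^{7} = 19305/117649 ≈ 0.1641.


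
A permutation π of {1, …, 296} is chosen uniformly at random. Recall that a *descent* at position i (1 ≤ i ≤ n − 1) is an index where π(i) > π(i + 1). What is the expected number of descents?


Write X = Σ X_I over i = 1, …, 295, with X_I the indicator of one descent.
There are 295 indicators.
For each fixed i, the pair (π(i), π(i+1)) is a uniformly random ordered pair of distinct values from {1, …, 296}; by symmetry P[π(i) > π(i+1)] = 1/2.
By linearity: E[X] = 295 · (1/2) = (296 − 1) · (1/2) = 295/2 ≈ 147.5000.

E[X] = 295/2 = 147.5000.


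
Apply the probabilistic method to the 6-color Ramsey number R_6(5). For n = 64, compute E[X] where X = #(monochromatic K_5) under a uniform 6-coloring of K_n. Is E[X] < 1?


E[X] = C(64, 5) · 6^{1 − 10} = 7624512 · 6^{−9} = 7624512/10077696.
As a reduced fraction: E[X] = 13237/17496 ≈ 0.756573.
Is E[X] < 1? YES.
Since E[X] < 1, there exists a 6-coloring of K_{64} with no monochromatic K_5; hence R_6(5) > 64.

E[X] = 13237/17496 ≈ 0.756573; E[X] < 1, so R_6(5) > 64.


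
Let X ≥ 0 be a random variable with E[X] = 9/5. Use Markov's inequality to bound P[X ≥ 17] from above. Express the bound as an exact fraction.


μ = E[X] = 9/5, a = 17.
Markov: P[X ≥ 17] ≤ μ/a = (9/5)/17 = 9/85.
Numerically: ≈ 0.1059.
(Since a = 17 > μ = 1.8000, the bound 9/85 is < 1 and informative.)

P[X ≥ 17] ≤ 9/85 ≈ 0.1059.


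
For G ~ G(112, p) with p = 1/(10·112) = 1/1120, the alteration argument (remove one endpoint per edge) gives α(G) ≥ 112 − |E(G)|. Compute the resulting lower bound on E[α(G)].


E[|E(G)|] = C(112, 2)·p = 6216 · (1/1120) = 111/20.
E[α(G)] ≥ n − E[|E(G)|] = 112 − 111/20 = 2129/20.
Numerically: ≈ 106.45000.
(This is only a lower bound; the true E[α(G)] may be larger.)

E[α(G)] ≥ 2129/20 ≈ 106.45000.


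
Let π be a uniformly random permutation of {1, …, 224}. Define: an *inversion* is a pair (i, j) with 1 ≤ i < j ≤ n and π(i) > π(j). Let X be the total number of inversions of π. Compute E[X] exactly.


Write X = Σ X_I over the C(224, 2) = 24976 pairs i < j, with X_I the indicator of one inversion.
There are 24976 indicators.
For each fixed pair i < j, the values π(i) and π(j) are two distinct elements of {1, …, 224} in uniformly random order; by symmetry P[π(i) > π(j)] = 1/2.
By linearity: E[X] = 24976 · (1/2) = C(224, 2) · (1/2) = 24976/2 = 12488 ≈ 12488.000.

E[X] = 12488 = 12488.000.


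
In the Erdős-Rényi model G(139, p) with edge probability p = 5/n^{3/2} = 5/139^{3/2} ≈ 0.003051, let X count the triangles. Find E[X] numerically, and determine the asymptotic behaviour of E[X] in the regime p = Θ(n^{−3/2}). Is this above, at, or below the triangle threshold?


Number of potential triangles: C(139, 3) = 437989.
Each occurs with probability p³ ≈ (0.003051)³ ≈ 2.8401640e-08.
By linearity: E[X] = C(139, 3)·p³ ≈ 437989 · 2.8401640e-08 ≈ 0.01244.
Since α = 3/2 > 1, p = c/n^{3/2} = o(1/n) is below the triangle threshold p ~ 1/n. Asymptotically E[X] ~ (c³/6)·n^{3(1−α)} = (5³/6)·n^{-1.5} → 0, so by Markov's inequality G has no triangles w.h.p.

E[X] ≈ 0.01244; in regime p = Θ(1/n^{3/2}) E[X] tends to 0 (below the triangle threshold p ~ 1/n).


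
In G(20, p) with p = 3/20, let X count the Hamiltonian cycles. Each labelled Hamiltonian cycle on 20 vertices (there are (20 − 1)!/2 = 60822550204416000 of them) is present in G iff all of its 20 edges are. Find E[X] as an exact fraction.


K_20 has (20 − 1)!/2 = 60822550204416000 labelled Hamiltonian cycles.
For each such Hamiltonian cycle H, let X_H = 1 if all 20 edges of H are present in G. Then P[X_H = 1] = p^{20} = (3/20)^{20} = 3486784401/104857600000000000000000000.
Summing the indicators: E[X] = Σ_H E[X_H] = 60822550204416000 · p^{20} = 60822550204416000 · 3486784401/104857600000000000000000000 = 51776152168407487821/25600000000000000000.
Numerically: E[X] ≈ 2.02.

E[X] = 60822550204416000 · (3/20)^{20} = 51776152168407487821/25600000000000000000 ≈ 2.02.


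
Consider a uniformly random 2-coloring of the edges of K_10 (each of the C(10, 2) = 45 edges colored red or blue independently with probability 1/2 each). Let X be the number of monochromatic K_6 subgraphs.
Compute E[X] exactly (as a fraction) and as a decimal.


Let X = Σ_S X_S over the C(10, 6) = 210 subsets S of size 6, where X_S = 1 if the K_6 on S is monochromatic.
For a fixed S, the K_6 on S has C(6, 2) = 15 edges. P[all 15 edges red] = (1/2)^15, and likewise for blue, so P[monochromatic] = 2·(1/2)^15 = 2^{1 − 15} = 1/16384.
By linearity: E[X] = C(10, 6) · 2^{1 − 15} = 210 · 1/16384 = 105/8192.
Numerically: E[X] ≈ 0.012817.

E[X] = C(10,6)·2^(1−C(6,2)) = 105/8192 ≈ 0.012817.


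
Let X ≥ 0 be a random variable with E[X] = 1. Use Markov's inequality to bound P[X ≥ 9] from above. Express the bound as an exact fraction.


μ = E[X] = 1, a = 9.
Markov: P[X ≥ 9] ≤ μ/a = (1)/9 = 1/9.
Numerically: ≈ 0.111111.
(Since a = 9 > μ = 1.000000, the bound 1/9 is < 1 and informative.)

P[X ≥ 9] ≤ 1/9 ≈ 0.111111.


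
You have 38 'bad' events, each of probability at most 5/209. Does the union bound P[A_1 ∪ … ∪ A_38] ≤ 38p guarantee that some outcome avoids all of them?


Union bound: P[∪_{i=1}^{38} A_i] ≤ Σ_i P[A_i] ≤ 38·p = 38·(5/209) = 10/11.
Numerically: 10/11 ≈ 0.9090909.
Is 10/11 < 1? YES.
Since P[∪ A_i] ≤ 10/11 < 1, the complement has P[∩ A_i^c] ≥ 1 − 10/11 = 1/11 > 0, so some outcome avoids every A_i.

38·p = 10/11 ≈ 0.9090909; existence CERTIFIED by the union bound.


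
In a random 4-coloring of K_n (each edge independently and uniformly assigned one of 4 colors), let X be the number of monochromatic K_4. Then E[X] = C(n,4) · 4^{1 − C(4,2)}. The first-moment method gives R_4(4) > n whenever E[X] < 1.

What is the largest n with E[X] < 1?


We need C(n, 4) · 4^{1 − 6} < 1, i.e. C(n, 4) < 4^{6 − 1} = 1024.
Check values of n near the boundary:
  n = 13: C(13, 4) = 715; 715 < 1024? YES
  n = 14: C(14, 4) = 1001; 1001 < 1024? YES
  n = 15: C(15, 4) = 1365; 1365 < 1024? NO
The largest n with C(n, 4) < 1024 is n = 14 (where E[X] = 1001/1024 ≈ 0.977539). Hence R_4(4) > 14, i.e. R_4(4) ≥ 15.

Largest n = 14; hence R_4(4) > 14.


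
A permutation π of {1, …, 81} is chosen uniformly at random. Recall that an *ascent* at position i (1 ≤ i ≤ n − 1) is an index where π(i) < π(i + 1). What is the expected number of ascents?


Write X = Σ X_I over i = 1, …, 80, with X_I the indicator of one ascent.
There are 80 indicators.
For each fixed i, the pair (π(i), π(i+1)) is a uniformly random ordered pair of distinct values from {1, …, 81}; by symmetry P[π(i) < π(i+1)] = 1/2.
By linearity: E[X] = 80 · (1/2) = (81 − 1) · (1/2) = 40 ≈ 40.000.

E[X] = 40 = 40.000.


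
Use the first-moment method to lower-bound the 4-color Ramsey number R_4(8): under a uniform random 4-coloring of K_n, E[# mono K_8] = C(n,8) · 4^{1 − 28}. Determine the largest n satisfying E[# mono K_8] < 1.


We need C(n, 8) · 4^{1 − 28} < 1, i.e. C(n, 8) < 4^{28 − 1} = 18014398509481984.
Check values of n near the boundary:
  n = 405: C(405, 8) = 16745853821188050; 16745853821188050 < 18014398509481984? YES
  n = 406: C(406, 8) = 17082453897995850; 17082453897995850 < 18014398509481984? YES
  n = 407: C(407, 8) = 17424959239309050; 17424959239309050 < 18014398509481984? YES
  n = 408: C(408, 8) = 17773458424095231; 17773458424095231 < 18014398509481984? YES
  n = 409: C(409, 8) = 18128041135797879; 18128041135797879 < 18014398509481984? NO
  n = 410: C(410, 8) = 18488798173326195; 18488798173326195 < 18014398509481984? NO
The largest n with C(n, 8) < 18014398509481984 is n = 408 (where E[X] = 17773458424095231/18014398509481984 ≈ 0.9866251). Hence R_4(8) > 408, i.e. R_4(8) ≥ 409.

Largest n = 408; hence R_4(8) > 408.


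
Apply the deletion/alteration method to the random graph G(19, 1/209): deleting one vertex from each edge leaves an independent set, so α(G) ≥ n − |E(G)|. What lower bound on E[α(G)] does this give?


E[|E(G)|] = C(19, 2)·p = 171 · (1/209) = 9/11.
E[α(G)] ≥ n − E[|E(G)|] = 19 − 9/11 = 200/11.
Numerically: ≈ 18.18182.
(This is only a lower bound; the true E[α(G)] may be larger.)

E[α(G)] ≥ 200/11 ≈ 18.18182.


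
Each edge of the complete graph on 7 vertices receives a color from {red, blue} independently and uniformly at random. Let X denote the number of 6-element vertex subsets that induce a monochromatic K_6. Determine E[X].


Let X = Σ_S X_S over the C(7, 6) = 7 subsets S of size 6, where X_S = 1 if the K_6 on S is monochromatic.
For a fixed S, the K_6 on S has C(6, 2) = 15 edges. P[all 15 edges red] = (1/2)^15, and likewise for blue, so P[monochromatic] = 2·(1/2)^15 = 2^{1 − 15} = 1/16384.
By linearity: E[X] = C(7, 6) · 2^{1 − 15} = 7 · 1/16384 = 7/16384.
Numerically: E[X] ≈ 0.000.

E[X] = C(7,6)·2^(1−C(6,2)) = 7/16384 ≈ 0.000.


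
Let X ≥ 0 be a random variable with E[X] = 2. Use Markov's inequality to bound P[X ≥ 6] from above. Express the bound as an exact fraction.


μ = E[X] = 2, a = 6.
Markov: P[X ≥ 6] ≤ μ/a = (2)/6 = 1/3.
Numerically: ≈ 0.333.
(Since a = 6 > μ = 2.000, the bound 1/3 is < 1 and informative.)

P[X ≥ 6] ≤ 1/3 ≈ 0.333.


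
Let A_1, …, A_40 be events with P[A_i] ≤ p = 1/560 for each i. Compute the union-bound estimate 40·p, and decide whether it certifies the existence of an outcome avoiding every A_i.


Union bound: P[∪_{i=1}^{40} A_i] ≤ Σ_i P[A_i] ≤ 40·p = 40·(1/560) = 1/14.
Numerically: 1/14 ≈ 0.07143.
Is 1/14 < 1? YES.
Since P[∪ A_i] ≤ 1/14 < 1, the complement has P[∩ A_i^c] ≥ 1 − 1/14 = 13/14 > 0, so some outcome avoids every A_i.

40·p = 1/14 ≈ 0.07143; existence CERTIFIED by the union bound.


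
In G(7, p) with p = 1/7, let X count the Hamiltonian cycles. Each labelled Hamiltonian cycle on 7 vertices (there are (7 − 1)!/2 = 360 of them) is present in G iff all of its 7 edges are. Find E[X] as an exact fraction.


K_7 has (7 − 1)!/2 = 360 labelled Hamiltonian cycles.
For each such Hamiltonian cycle H, let X_H = 1 if all 7 edges of H are present in G. Then P[X_H = 1] = p^{7} = (1/7)^{7} = 1/823543.
By linearity: E[X] = Σ_H E[X_H] = 360 · p^{7} = 360 · 1/823543 = 360/823543.
Numerically: E[X] ≈ 0.000437.

E[X] = 360 · (1/7)^{7} = 360/823543 ≈ 0.000437.


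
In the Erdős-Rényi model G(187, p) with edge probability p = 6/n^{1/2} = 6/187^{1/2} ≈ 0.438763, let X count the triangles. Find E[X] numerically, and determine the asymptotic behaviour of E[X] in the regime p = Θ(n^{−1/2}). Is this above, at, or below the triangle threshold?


Number of potential triangles: C(187, 3) = 1072445.
Each occurs with probability p³ ≈ (0.438763)³ ≈ 8.44678308e-02.
By linearity: E[X] = C(187, 3)·p³ ≈ 1072445 · 8.44678308e-02 ≈ 90587.102811.
Since α = 1/2 < 1, p = c/n^{1/2} ≫ 1/n is above the triangle threshold p ~ 1/n. Asymptotically E[X] ~ (c³/6)·n^{3(1−α)} = (6³/6)·n^{1.5} → ∞; triangles are abundant w.h.p.

E[X] ≈ 90587.102811; in regime p = Θ(1/n^{1/2}) E[X] diverges (above the triangle threshold p ~ 1/n).


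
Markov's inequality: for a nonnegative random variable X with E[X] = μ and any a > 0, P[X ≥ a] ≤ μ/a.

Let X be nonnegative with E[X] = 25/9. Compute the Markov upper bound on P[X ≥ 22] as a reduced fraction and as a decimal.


μ = E[X] = 25/9, a = 22.
Markov: P[X ≥ 22] ≤ μ/a = (25/9)/22 = 25/198.
Numerically: ≈ 0.12626.
(Since a = 22 > μ = 2.77778, the bound 25/198 is < 1 and informative.)

P[X ≥ 22] ≤ 25/198 ≈ 0.12626.


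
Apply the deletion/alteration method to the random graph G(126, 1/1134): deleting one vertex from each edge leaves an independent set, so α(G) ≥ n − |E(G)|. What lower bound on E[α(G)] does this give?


E[|E(G)|] = C(126, 2)·p = 7875 · (1/1134) = 125/18.
E[α(G)] ≥ n − E[|E(G)|] = 126 − 125/18 = 2143/18.
Numerically: ≈ 119.0556.
(This is only a lower bound; the true E[α(G)] may be larger.)

E[α(G)] ≥ 2143/18 ≈ 119.0556.


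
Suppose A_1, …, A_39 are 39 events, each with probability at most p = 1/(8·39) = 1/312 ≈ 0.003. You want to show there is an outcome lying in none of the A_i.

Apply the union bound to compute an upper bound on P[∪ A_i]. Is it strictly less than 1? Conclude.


Union bound: P[∪_{i=1}^{39} A_i] ≤ Σ_i P[A_i] ≤ 39·p = 39·(1/312) = 1/8.
Numerically: 1/8 ≈ 0.125.
Is 1/8 < 1? YES.
Since P[∪ A_i] ≤ 1/8 < 1, the complement has P[∩ A_i^c] ≥ 1 − 1/8 = 7/8 > 0, so some outcome avoids every A_i.

39·p = 1/8 ≈ 0.125; existence CERTIFIED by the union bound.


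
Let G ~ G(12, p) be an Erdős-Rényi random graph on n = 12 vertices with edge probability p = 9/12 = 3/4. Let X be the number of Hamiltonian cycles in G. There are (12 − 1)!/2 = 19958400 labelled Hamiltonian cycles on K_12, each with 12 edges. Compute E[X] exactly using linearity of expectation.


K_12 has (12 − 1)!/2 = 19958400 labelled Hamiltonian cycles.
For each such Hamiltonian cycle H, let X_H = 1 if all 12 edges of H are present in G. Then P[X_H = 1] = p^{12} = (3/4)^{12} = 531441/16777216.
Summing the indicators: E[X] = Σ_H E[X_H] = 19958400 · p^{12} = 19958400 · 531441/16777216 = 82864937925/131072.
Numerically: E[X] ≈ 6.3221e+05.

E[X] = 19958400 · (3/4)^{12} = 82864937925/131072 ≈ 6.3221e+05.
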